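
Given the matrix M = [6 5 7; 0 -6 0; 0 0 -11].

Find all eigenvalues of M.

M is upper triangular, so its eigenvalues are the diagonal entries.
Diagonal: 6, -6, -11.

-11, -6, 6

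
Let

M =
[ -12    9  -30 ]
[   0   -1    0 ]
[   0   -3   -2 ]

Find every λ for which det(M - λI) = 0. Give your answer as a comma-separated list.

Set up det(λI - M) = 0.
Cofactor expansion gives p(λ) = λ^3 + 15λ^2 + 38λ + 24.
Since p(-2) = 0, λ = -2 is a root.
Dividing by (λ + 2) leaves λ^2 + 13λ + 12.
The quadratic factors as (λ + 12)·(λ + 1).
Eigenvalues: -12, -2, -1.

-12, -2, -1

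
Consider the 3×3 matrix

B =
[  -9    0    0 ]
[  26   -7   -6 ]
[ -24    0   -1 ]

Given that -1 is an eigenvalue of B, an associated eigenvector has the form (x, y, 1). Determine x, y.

We need (B + 1I)v = 0.
B + 1I = [[-8, 0, 0], [26, -6, -6], [-24, 0, 0]].
Row 1: (-8)·x + (0)·y + (0)·1 = 0
Row 2: (26)·x + (-6)·y + (-6)·1 = 0
Row 3: (-24)·x + (0)·y + (0)·1 = 0
Solving gives x = 0, y = -1.
Check: B·(0, -1, 1) = (0, 1, -1) = -1·(0, -1, 1).

0, -1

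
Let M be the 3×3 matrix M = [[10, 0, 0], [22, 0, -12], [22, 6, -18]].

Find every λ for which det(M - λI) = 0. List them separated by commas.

-12, -6, 10

The characteristic polynomial is p(μ) = det(μI - M).
Expanding along the first row, p(μ) = μ^3 + 8μ^2 - 108μ - 720.
Since p(-6) = 0, μ = -6 is a root.
Factor out (μ + 6): p(μ) = (μ + 6)·(μ^2 + 2μ - 120).
The quadratic factors as (μ + 12)·(μ - 10).
Eigenvalues: -12, -6, 10.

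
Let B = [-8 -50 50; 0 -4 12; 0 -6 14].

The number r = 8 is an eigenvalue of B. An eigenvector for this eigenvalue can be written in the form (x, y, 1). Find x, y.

0, 1

We need (B - 8I)v = 0.
B - 8I = [[-16, -50, 50], [0, -12, 12], [0, -6, 6]].
Row 1: (-16)·x + (-50)·y + (50)·1 = 0
Row 2: (0)·x + (-12)·y + (12)·1 = 0
Row 3: (0)·x + (-6)·y + (6)·1 = 0
Solving gives x = 0, y = 1.
Check: B·(0, 1, 1) = (0, 8, 8) = 8·(0, 1, 1).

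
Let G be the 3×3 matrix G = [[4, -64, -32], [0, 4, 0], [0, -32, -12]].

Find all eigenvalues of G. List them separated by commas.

-12, 4, 4

Compute the characteristic polynomial p(t) = det(tI - G).
Expanding the 3×3 determinant: p(t) = t^3 + 4t^2 - 80t + 192.
Since p(4) = 0, t = 4 is a root.
Dividing by (t - 4) leaves t^2 + 8t - 48.
The quadratic factors as (t + 12)·(t - 4).
Eigenvalues: -12, 4, 4.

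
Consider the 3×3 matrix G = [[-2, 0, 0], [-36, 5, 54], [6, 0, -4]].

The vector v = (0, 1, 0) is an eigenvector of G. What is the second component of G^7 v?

First find the eigenvalue: Gv = (0, 5, 0) = 5·(0, 1, 0), so λ = 5.
Then G^7 v = λ^7·v = 5^7·(0, 1, 0) = 78125·(0, 1, 0) = (0, 78125, 0).

78125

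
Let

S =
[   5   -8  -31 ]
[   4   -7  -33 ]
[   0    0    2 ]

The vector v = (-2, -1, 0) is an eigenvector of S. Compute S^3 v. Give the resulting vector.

First find the eigenvalue: Sv = (-2, -1, 0) = 1·(-2, -1, 0), so λ = 1.
Then S^3 v = λ^3·v = 1^3·(-2, -1, 0) = 1·(-2, -1, 0) = (-2, -1, 0).

(-2, -1, 0)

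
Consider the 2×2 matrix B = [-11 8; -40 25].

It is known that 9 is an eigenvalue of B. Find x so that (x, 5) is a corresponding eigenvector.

2

We need (B - 9I)v = 0.
B - 9I = [[-20, 8], [-40, 16]].
Row 1: (-20)·x + (8)·5 = 0
Row 2: (-40)·x + (16)·5 = 0
Solving gives x = 2.
Check: B·(2, 5) = (18, 45) = 9·(2, 5).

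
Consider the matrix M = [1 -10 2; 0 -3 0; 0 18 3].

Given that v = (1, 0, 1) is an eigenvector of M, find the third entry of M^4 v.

First find the eigenvalue: Mv = (3, 0, 3) = 3·(1, 0, 1), so λ = 3.
Then M^4 v = λ^4·v = 3^4·(1, 0, 1) = 81·(1, 0, 1) = (81, 0, 81).

81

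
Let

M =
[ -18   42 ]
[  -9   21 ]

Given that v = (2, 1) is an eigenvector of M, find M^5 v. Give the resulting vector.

(486, 243)

First find the eigenvalue: Mv = (6, 3) = 3·(2, 1), so λ = 3.
Then M^5 v = λ^5·v = 3^5·(2, 1) = 243·(2, 1) = (486, 243).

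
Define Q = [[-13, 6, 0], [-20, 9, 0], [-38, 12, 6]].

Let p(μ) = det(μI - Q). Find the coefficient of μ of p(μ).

-21

p(μ) = μ^3 - 2μ^2 - 21μ - 18.
The coefficient of μ is -21.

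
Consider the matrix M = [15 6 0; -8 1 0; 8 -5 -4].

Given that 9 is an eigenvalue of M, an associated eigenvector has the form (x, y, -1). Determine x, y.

We need (M - 9I)v = 0.
M - 9I = [[6, 6, 0], [-8, -8, 0], [8, -5, -13]].
Row 1: (6)·x + (6)·y + (0)·-1 = 0
Row 2: (-8)·x + (-8)·y + (0)·-1 = 0
Row 3: (8)·x + (-5)·y + (-13)·-1 = 0
Solving gives x = -1, y = 1.
Check: M·(-1, 1, -1) = (-9, 9, -9) = 9·(-1, 1, -1).

-1, 1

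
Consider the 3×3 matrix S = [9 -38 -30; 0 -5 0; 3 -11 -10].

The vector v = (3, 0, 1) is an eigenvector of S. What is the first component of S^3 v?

-3

First find the eigenvalue: Sv = (-3, 0, -1) = -1·(3, 0, 1), so λ = -1.
Then S^3 v = λ^3·v = (-1)^3·(3, 0, 1) = -1·(3, 0, 1) = (-3, 0, -1).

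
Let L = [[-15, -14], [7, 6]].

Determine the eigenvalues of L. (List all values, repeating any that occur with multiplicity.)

det(L - sI) = (-15 - s)(6 - s) - (-14)·(7) = s^2 + 9s + 8.
This factors as (s + 8)·(s + 1) = 0.
Eigenvalues: -8, -1.

-8, -1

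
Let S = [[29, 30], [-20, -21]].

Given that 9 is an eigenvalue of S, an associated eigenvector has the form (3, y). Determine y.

-2

We need (S - 9I)v = 0.
S - 9I = [[20, 30], [-20, -30]].
Row 1: (20)·3 + (30)·y = 0
Row 2: (-20)·3 + (-30)·y = 0
Solving gives y = -2.
Check: S·(3, -2) = (27, -18) = 9·(3, -2).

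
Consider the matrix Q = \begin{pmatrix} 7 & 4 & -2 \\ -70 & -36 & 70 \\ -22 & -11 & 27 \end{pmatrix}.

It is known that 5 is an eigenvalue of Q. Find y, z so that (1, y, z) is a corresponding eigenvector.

0, 1

We need (Q - 5I)v = 0.
Q - 5I = [[2, 4, -2], [-70, -41, 70], [-22, -11, 22]].
Row 1: (2)·1 + (4)·y + (-2)·z = 0
Row 2: (-70)·1 + (-41)·y + (70)·z = 0
Row 3: (-22)·1 + (-11)·y + (22)·z = 0
Solving gives y = 0, z = 1.
Check: Q·(1, 0, 1) = (5, 0, 5) = 5·(1, 0, 1).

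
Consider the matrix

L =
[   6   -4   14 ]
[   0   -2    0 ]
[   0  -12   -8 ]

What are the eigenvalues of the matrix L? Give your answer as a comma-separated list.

Compute the characteristic polynomial p(μ) = det(μI - L).
Cofactor expansion gives p(μ) = μ^3 + 4μ^2 - 44μ - 96.
Since p(6) = 0, μ = 6 is a root.
Dividing by (μ - 6) leaves μ^2 + 10μ + 16.
The quadratic factors as (μ + 8)·(μ + 2).
Eigenvalues: -8, -2, 6.

-8, -2, 6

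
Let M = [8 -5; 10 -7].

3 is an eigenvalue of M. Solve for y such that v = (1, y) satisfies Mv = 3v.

We need (M - 3I)v = 0.
M - 3I = [[5, -5], [10, -10]].
Row 1: (5)·1 + (-5)·y = 0
Row 2: (10)·1 + (-10)·y = 0
Solving gives y = 1.
Check: M·(1, 1) = (3, 3) = 3·(1, 1).

1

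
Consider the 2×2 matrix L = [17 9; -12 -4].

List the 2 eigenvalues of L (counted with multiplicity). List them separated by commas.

det(L - lambda·I) = (17 - lambda)(-4 - lambda) - (9)·(-12) = lambda^2 - 13·lambda + 40.
This factors as (lambda - 5)·(lambda - 8) = 0.
Eigenvalues: 5, 8.

5, 8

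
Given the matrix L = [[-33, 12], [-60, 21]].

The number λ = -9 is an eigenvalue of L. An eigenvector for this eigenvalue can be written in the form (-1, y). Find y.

We need (L + 9I)v = 0.
L + 9I = [[-24, 12], [-60, 30]].
Row 1: (-24)·-1 + (12)·y = 0
Row 2: (-60)·-1 + (30)·y = 0
Solving gives y = -2.
Check: L·(-1, -2) = (9, 18) = -9·(-1, -2).

-2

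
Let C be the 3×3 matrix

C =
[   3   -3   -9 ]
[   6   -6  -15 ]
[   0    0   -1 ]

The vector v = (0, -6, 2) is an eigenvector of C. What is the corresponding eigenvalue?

-1

Compute Cv: C·(0, -6, 2) = (0, 6, -2).
Since Cv = λv, compare component 2: 6 = λ·-6, so λ = -1.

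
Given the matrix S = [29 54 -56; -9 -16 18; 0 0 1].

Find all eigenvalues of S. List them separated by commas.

Set up det(rI - S) = 0.
Expanding the 3×3 determinant: p(r) = r^3 - 14r^2 + 35r - 22.
Try r = 2: p(2) = 0, so 2 is a root.
Factor out (r - 2): p(r) = (r - 2)·(r^2 - 12r + 11).
The quadratic factors as (r - 1)·(r - 11).
Eigenvalues: 1, 2, 11.

1, 2, 11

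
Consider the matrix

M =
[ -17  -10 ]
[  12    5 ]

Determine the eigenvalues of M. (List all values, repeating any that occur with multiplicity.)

-7, -5

det(M - sI) = (-17 - s)(5 - s) - (-10)·(12) = s^2 + 12s + 35.
This factors as (s + 7)·(s + 5) = 0.
Eigenvalues: -7, -5.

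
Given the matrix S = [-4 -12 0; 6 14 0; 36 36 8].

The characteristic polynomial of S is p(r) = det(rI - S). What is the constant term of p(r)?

p(r) = r^3 - 18r^2 + 96r - 128.
The constant term is -128.

-128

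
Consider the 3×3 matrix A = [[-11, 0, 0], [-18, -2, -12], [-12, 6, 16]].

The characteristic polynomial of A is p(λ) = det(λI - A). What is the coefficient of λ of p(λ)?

-114

p(λ) = λ^3 - 3λ^2 - 114λ + 440.
The coefficient of λ is -114.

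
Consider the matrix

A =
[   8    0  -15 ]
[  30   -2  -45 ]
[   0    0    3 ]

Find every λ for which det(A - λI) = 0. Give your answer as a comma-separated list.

The characteristic polynomial is p(μ) = det(μI - A).
Expanding along the first row, p(μ) = μ^3 - 9μ^2 + 2μ + 48.
Rational-root test: μ = -2 gives p(-2) = 0.
Factor out (μ + 2): p(μ) = (μ + 2)·(μ^2 - 11μ + 24).
The quadratic factors as (μ - 3)·(μ - 8).
Eigenvalues: -2, 3, 8.

-2, 3, 8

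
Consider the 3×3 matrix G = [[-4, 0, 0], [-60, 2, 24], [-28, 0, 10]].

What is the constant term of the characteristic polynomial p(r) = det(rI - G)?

p(0) = det(0·I − G) = det(−G) = (−1)^3·det(G).
det(G) = -80, so p(0) = 80.

80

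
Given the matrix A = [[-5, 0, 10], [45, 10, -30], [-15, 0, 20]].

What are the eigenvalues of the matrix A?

5, 10, 10

Compute the characteristic polynomial p(t) = det(tI - A).
Cofactor expansion gives p(t) = t^3 - 25t^2 + 200t - 500.
Since p(5) = 0, t = 5 is a root.
Factor out (t - 5): p(t) = (t - 5)·(t^2 - 20t + 100).
The quadratic factor is (t - 10)^2.
Eigenvalues: 5, 10, 10.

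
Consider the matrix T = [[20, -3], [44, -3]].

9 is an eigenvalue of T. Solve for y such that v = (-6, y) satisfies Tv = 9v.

We need (T - 9I)v = 0.
T - 9I = [[11, -3], [44, -12]].
Row 1: (11)·-6 + (-3)·y = 0
Row 2: (44)·-6 + (-12)·y = 0
Solving gives y = -22.
Check: T·(-6, -22) = (-54, -198) = 9·(-6, -22).

-22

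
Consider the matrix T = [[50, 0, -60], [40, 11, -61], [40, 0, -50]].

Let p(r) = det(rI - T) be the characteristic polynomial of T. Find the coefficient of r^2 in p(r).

-11

The coefficient of r^2 of det(rI - T) is −trace(T).
trace(T) = (50) + (11) + (-50) = 11, so the coefficient is -11.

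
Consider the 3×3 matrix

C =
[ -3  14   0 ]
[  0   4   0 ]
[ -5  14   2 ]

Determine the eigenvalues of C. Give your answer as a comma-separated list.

-3, 2, 4

The characteristic polynomial is p(s) = det(sI - C).
Expanding the 3×3 determinant: p(s) = s^3 - 3s^2 - 10s + 24.
Try s = -3: p(-3) = 0, so -3 is a root.
Factor out (s + 3): p(s) = (s + 3)·(s^2 - 6s + 8).
The quadratic factors as (s - 2)·(s - 4).
Eigenvalues: -3, 2, 4.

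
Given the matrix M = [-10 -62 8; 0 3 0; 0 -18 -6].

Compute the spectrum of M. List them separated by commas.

Set up det(λI - M) = 0.
Cofactor expansion gives p(λ) = λ^3 + 13λ^2 + 12λ - 180.
Since p(3) = 0, λ = 3 is a root.
Factor out (λ - 3): p(λ) = (λ - 3)·(λ^2 + 16λ + 60).
The quadratic factors as (λ + 10)·(λ + 6).
Eigenvalues: -10, -6, 3.

-10, -6, 3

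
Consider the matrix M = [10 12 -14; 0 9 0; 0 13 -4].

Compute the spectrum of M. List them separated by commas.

Compute the characteristic polynomial p(lambda) = det(lambda·I - M).
Expanding the 3×3 determinant: p(lambda) = lambda^3 - 15·lambda^2 + 14·lambda + 360.
Since p(9) = 0, lambda = 9 is a root.
Factor out (lambda - 9): p(lambda) = (lambda - 9)·(lambda^2 - 6·lambda - 40).
The quadratic factors as (lambda + 4)·(lambda - 10).
Eigenvalues: -4, 9, 10.

-4, 9, 10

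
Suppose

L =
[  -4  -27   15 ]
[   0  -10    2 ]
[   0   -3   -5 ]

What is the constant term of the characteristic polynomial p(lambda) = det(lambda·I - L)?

224

p(0) = det(0·I − L) = det(−L) = (−1)^3·det(L).
det(L) = -224, so p(0) = 224.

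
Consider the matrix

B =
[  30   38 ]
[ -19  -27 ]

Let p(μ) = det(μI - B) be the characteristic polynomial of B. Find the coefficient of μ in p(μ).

-3

The coefficient of μ of det(μI - B) is −trace(B).
trace(B) = (30) + (-27) = 3, so the coefficient is -3.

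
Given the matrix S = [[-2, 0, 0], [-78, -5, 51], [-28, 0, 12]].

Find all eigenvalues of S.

-5, -2, 12

Set up det(sI - S) = 0.
Cofactor expansion gives p(s) = s^3 - 5s^2 - 74s - 120.
Since p(-5) = 0, s = -5 is a root.
Factor out (s + 5): p(s) = (s + 5)·(s^2 - 10s - 24).
The quadratic factors as (s + 2)·(s - 12).
Eigenvalues: -5, -2, 12.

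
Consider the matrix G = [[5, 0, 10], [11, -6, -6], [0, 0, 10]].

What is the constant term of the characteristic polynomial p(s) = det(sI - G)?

p(0) = det(0·I − G) = det(−G) = (−1)^3·det(G).
det(G) = -300, so p(0) = 300.

300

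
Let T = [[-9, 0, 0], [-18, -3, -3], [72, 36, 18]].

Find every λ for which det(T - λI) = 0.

-9, 6, 9

The characteristic polynomial is p(λ) = det(λI - T).
Expanding the 3×3 determinant: p(λ) = λ^3 - 6λ^2 - 81λ + 486.
Try λ = 6: p(6) = 0, so 6 is a root.
Dividing by (λ - 6) leaves λ^2 - 81.
The quadratic factors as (λ + 9)·(λ - 9).
Eigenvalues: -9, 6, 9.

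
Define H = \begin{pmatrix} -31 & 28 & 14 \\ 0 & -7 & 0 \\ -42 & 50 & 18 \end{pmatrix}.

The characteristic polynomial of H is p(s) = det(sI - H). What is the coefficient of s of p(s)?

p(s) = s^3 + 20s^2 + 121s + 210.
The coefficient of s is 121.

121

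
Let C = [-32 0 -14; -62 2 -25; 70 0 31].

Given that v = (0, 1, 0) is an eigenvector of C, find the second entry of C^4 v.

First find the eigenvalue: Cv = (0, 2, 0) = 2·(0, 1, 0), so λ = 2.
Then C^4 v = λ^4·v = 2^4·(0, 1, 0) = 16·(0, 1, 0) = (0, 16, 0).

16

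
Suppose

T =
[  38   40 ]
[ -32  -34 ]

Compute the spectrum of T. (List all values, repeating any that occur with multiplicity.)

-2, 6

det(T - λI) = (38 - λ)(-34 - λ) - (40)·(-32) = λ^2 - 4λ - 12.
This factors as (λ + 2)·(λ - 6) = 0.
Eigenvalues: -2, 6.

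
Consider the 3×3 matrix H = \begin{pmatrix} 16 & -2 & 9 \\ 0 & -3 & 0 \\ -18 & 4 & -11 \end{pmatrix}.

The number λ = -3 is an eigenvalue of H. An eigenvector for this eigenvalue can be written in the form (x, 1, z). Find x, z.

We need (H + 3I)v = 0.
H + 3I = [[19, -2, 9], [0, 0, 0], [-18, 4, -8]].
Row 1: (19)·x + (-2)·1 + (9)·z = 0
Row 2: (0)·x + (0)·1 + (0)·z = 0
Row 3: (-18)·x + (4)·1 + (-8)·z = 0
Solving gives x = 2, z = -4.
Check: H·(2, 1, -4) = (-6, -3, 12) = -3·(2, 1, -4).

2, -4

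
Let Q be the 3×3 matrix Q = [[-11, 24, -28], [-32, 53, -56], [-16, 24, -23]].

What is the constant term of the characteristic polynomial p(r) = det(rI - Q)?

p(0) = det(0·I − Q) = det(−Q) = (−1)^3·det(Q).
det(Q) = 225, so p(0) = -225.

-225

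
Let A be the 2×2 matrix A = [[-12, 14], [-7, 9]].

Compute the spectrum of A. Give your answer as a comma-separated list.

-5, 2

det(A - sI) = (-12 - s)(9 - s) - (14)·(-7) = s^2 + 3s - 10.
This factors as (s + 5)·(s - 2) = 0.
Eigenvalues: -5, 2.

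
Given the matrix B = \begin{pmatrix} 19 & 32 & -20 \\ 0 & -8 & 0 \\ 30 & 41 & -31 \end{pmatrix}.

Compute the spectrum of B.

-11, -8, -1

Set up det(λI - B) = 0.
Cofactor expansion gives p(λ) = λ^3 + 20λ^2 + 107λ + 88.
Rational-root test: λ = -11 gives p(-11) = 0.
Factor out (λ + 11): p(λ) = (λ + 11)·(λ^2 + 9λ + 8).
The quadratic factors as (λ + 8)·(λ + 1).
Eigenvalues: -11, -8, -1.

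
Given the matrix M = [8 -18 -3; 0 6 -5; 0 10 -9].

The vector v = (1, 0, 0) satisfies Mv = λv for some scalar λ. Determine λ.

8

Compute Mv: M·(1, 0, 0) = (8, 0, 0).
Since Mv = λv, compare component 1: 8 = λ·1, so λ = 8.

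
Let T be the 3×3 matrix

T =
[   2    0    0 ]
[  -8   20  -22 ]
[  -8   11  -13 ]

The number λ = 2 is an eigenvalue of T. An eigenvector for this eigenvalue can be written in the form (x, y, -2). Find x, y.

1, -2

We need (T - 2I)v = 0.
T - 2I = [[0, 0, 0], [-8, 18, -22], [-8, 11, -15]].
Row 1: (0)·x + (0)·y + (0)·-2 = 0
Row 2: (-8)·x + (18)·y + (-22)·-2 = 0
Row 3: (-8)·x + (11)·y + (-15)·-2 = 0
Solving gives x = 1, y = -2.
Check: T·(1, -2, -2) = (2, -4, -4) = 2·(1, -2, -2).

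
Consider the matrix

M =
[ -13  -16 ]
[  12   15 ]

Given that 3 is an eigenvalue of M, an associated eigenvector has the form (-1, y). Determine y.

We need (M - 3I)v = 0.
M - 3I = [[-16, -16], [12, 12]].
Row 1: (-16)·-1 + (-16)·y = 0
Row 2: (12)·-1 + (12)·y = 0
Solving gives y = 1.
Check: M·(-1, 1) = (-3, 3) = 3·(-1, 1).

1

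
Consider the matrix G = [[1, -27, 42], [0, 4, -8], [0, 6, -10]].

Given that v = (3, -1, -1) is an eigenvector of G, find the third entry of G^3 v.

64

First find the eigenvalue: Gv = (-12, 4, 4) = -4·(3, -1, -1), so λ = -4.
Then G^3 v = λ^3·v = (-4)^3·(3, -1, -1) = -64·(3, -1, -1) = (-192, 64, 64).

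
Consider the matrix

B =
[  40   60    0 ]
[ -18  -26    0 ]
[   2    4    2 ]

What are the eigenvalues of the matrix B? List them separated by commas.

2, 4, 10

Set up det(λI - B) = 0.
Cofactor expansion gives p(λ) = λ^3 - 16λ^2 + 68λ - 80.
Rational-root test: λ = 2 gives p(2) = 0.
Dividing by (λ - 2) leaves λ^2 - 14λ + 40.
The quadratic factors as (λ - 4)·(λ - 10).
Eigenvalues: 2, 4, 10.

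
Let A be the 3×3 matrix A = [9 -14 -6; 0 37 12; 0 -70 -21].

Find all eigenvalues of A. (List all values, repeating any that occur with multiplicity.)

7, 9, 9

Compute the characteristic polynomial p(λ) = det(λI - A).
Expanding along the first row, p(λ) = λ^3 - 25λ^2 + 207λ - 567.
Try λ = 9: p(9) = 0, so 9 is a root.
Factor out (λ - 9): p(λ) = (λ - 9)·(λ^2 - 16λ + 63).
The quadratic factors as (λ - 7)·(λ - 9).
Eigenvalues: 7, 9, 9.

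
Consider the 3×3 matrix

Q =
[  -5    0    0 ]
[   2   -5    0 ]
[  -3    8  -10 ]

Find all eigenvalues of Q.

Q is lower triangular, so its eigenvalues are the diagonal entries.
Diagonal: -5, -5, -10.

-10, -5, -5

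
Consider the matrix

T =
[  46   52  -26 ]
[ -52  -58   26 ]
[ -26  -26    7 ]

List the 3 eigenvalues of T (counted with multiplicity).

Set up det(tI - T) = 0.
Cofactor expansion gives p(t) = t^3 + 5t^2 - 48t - 252.
Since p(-6) = 0, t = -6 is a root.
Dividing by (t + 6) leaves t^2 - t - 42.
The quadratic factors as (t + 6)·(t - 7).
Eigenvalues: -6, -6, 7.

-6, -6, 7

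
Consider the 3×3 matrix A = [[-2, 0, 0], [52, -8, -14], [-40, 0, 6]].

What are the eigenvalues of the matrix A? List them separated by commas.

-8, -2, 6

Compute the characteristic polynomial p(λ) = det(λI - A).
Expanding the 3×3 determinant: p(λ) = λ^3 + 4λ^2 - 44λ - 96.
Since p(-2) = 0, λ = -2 is a root.
Factor out (λ + 2): p(λ) = (λ + 2)·(λ^2 + 2λ - 48).
The quadratic factors as (λ + 8)·(λ - 6).
Eigenvalues: -8, -2, 6.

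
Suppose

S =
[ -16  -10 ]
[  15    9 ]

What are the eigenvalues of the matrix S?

det(S - sI) = (-16 - s)(9 - s) - (-10)·(15) = s^2 + 7s + 6.
This factors as (s + 6)·(s + 1) = 0.
Eigenvalues: -6, -1.

-6, -1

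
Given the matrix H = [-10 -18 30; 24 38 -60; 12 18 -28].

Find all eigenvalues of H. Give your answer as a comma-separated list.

-4, 2, 2

Set up det(sI - H) = 0.
Cofactor expansion gives p(s) = s^3 - 12s + 16.
Rational-root test: s = -4 gives p(-4) = 0.
Factor out (s + 4): p(s) = (s + 4)·(s^2 - 4s + 4).
The quadratic factor is (s - 2)^2.
Eigenvalues: -4, 2, 2.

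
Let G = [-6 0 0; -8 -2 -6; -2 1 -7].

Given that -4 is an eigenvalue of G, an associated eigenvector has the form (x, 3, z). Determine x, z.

We need (G + 4I)v = 0.
G + 4I = [[-2, 0, 0], [-8, 2, -6], [-2, 1, -3]].
Row 1: (-2)·x + (0)·3 + (0)·z = 0
Row 2: (-8)·x + (2)·3 + (-6)·z = 0
Row 3: (-2)·x + (1)·3 + (-3)·z = 0
Solving gives x = 0, z = 1.
Check: G·(0, 3, 1) = (0, -12, -4) = -4·(0, 3, 1).

0, 1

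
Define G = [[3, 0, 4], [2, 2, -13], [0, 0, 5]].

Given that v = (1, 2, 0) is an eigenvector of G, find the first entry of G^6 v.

First find the eigenvalue: Gv = (3, 6, 0) = 3·(1, 2, 0), so λ = 3.
Then G^6 v = λ^6·v = 3^6·(1, 2, 0) = 729·(1, 2, 0) = (729, 1458, 0).

729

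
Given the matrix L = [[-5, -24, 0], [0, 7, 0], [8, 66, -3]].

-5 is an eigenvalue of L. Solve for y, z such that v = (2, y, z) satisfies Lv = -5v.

We need (L + 5I)v = 0.
L + 5I = [[0, -24, 0], [0, 12, 0], [8, 66, 2]].
Row 1: (0)·2 + (-24)·y + (0)·z = 0
Row 2: (0)·2 + (12)·y + (0)·z = 0
Row 3: (8)·2 + (66)·y + (2)·z = 0
Solving gives y = 0, z = -8.
Check: L·(2, 0, -8) = (-10, 0, 40) = -5·(2, 0, -8).

0, -8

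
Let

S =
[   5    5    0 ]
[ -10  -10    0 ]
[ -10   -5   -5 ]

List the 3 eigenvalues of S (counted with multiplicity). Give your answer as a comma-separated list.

-5, -5, 0

The characteristic polynomial is p(lambda) = det(lambda·I - S).
Cofactor expansion gives p(lambda) = lambda^3 + 10·lambda^2 + 25·lambda.
Rational-root test: lambda = -5 gives p(-5) = 0.
Factor out (lambda + 5): p(lambda) = (lambda + 5)·(lambda^2 + 5·lambda).
The quadratic factors as (lambda + 5)·lambda.
Eigenvalues: -5, -5, 0.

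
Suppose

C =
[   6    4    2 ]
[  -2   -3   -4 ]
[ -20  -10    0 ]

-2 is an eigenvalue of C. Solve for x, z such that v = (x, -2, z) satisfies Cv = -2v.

We need (C + 2I)v = 0.
C + 2I = [[8, 4, 2], [-2, -1, -4], [-20, -10, 2]].
Row 1: (8)·x + (4)·-2 + (2)·z = 0
Row 2: (-2)·x + (-1)·-2 + (-4)·z = 0
Row 3: (-20)·x + (-10)·-2 + (2)·z = 0
Solving gives x = 1, z = 0.
Check: C·(1, -2, 0) = (-2, 4, 0) = -2·(1, -2, 0).

1, 0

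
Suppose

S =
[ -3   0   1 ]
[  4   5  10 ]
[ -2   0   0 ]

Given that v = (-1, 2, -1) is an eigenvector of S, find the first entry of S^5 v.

First find the eigenvalue: Sv = (2, -4, 2) = -2·(-1, 2, -1), so λ = -2.
Then S^5 v = λ^5·v = (-2)^5·(-1, 2, -1) = -32·(-1, 2, -1) = (32, -64, 32).

32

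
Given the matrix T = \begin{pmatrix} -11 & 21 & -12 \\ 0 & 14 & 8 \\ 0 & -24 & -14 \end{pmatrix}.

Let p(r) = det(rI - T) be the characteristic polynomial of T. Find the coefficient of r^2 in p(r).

The coefficient of r^2 of det(rI - T) is −trace(T).
trace(T) = (-11) + (14) + (-14) = -11, so the coefficient is 11.

11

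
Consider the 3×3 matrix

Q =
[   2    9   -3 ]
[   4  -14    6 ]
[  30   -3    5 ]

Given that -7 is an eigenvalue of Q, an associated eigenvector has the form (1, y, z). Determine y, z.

We need (Q + 7I)v = 0.
Q + 7I = [[9, 9, -3], [4, -7, 6], [30, -3, 12]].
Row 1: (9)·1 + (9)·y + (-3)·z = 0
Row 2: (4)·1 + (-7)·y + (6)·z = 0
Row 3: (30)·1 + (-3)·y + (12)·z = 0
Solving gives y = -2, z = -3.
Check: Q·(1, -2, -3) = (-7, 14, 21) = -7·(1, -2, -3).

-2, -3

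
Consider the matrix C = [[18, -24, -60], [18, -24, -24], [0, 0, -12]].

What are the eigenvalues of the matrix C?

-12, -6, 0

Set up det(λI - C) = 0.
Expanding along the first row, p(λ) = λ^3 + 18λ^2 + 72λ.
Rational-root test: λ = 0 gives p(0) = 0.
Dividing by λ leaves λ^2 + 18λ + 72.
The quadratic factors as (λ + 12)·(λ + 6).
Eigenvalues: -12, -6, 0.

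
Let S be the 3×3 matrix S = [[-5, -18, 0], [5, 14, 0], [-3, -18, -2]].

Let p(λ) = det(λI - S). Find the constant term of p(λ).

p(λ) = λ^3 - 7λ^2 + 2λ + 40.
The constant term is 40.

40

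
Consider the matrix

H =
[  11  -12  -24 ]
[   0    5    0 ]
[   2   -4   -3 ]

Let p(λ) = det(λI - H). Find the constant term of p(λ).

p(λ) = λ^3 - 13λ^2 + 55λ - 75.
The constant term is -75.

-75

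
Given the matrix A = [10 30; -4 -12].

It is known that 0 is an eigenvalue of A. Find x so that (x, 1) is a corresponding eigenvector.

-3

We need (A)v = 0.
A = [[10, 30], [-4, -12]].
Row 1: (10)·x + (30)·1 = 0
Row 2: (-4)·x + (-12)·1 = 0
Solving gives x = -3.
Check: A·(-3, 1) = (0, 0) = 0·(-3, 1).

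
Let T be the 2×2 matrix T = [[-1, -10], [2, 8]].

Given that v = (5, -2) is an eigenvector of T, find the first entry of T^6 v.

3645

First find the eigenvalue: Tv = (15, -6) = 3·(5, -2), so λ = 3.
Then T^6 v = λ^6·v = 3^6·(5, -2) = 729·(5, -2) = (3645, -1458).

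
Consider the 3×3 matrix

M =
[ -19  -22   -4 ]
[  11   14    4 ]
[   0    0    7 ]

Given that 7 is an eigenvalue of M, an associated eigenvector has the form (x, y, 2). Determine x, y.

-2, 2

We need (M - 7I)v = 0.
M - 7I = [[-26, -22, -4], [11, 7, 4], [0, 0, 0]].
Row 1: (-26)·x + (-22)·y + (-4)·2 = 0
Row 2: (11)·x + (7)·y + (4)·2 = 0
Row 3: (0)·x + (0)·y + (0)·2 = 0
Solving gives x = -2, y = 2.
Check: M·(-2, 2, 2) = (-14, 14, 14) = 7·(-2, 2, 2).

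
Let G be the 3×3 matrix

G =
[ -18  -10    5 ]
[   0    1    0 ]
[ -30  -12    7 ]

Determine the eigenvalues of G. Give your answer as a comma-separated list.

Set up det(μI - G) = 0.
Expanding along the first row, p(μ) = μ^3 + 10μ^2 + 13μ - 24.
Rational-root test: μ = 1 gives p(1) = 0.
Dividing by (μ - 1) leaves μ^2 + 11μ + 24.
The quadratic factors as (μ + 8)·(μ + 3).
Eigenvalues: -8, -3, 1.

-8, -3, 1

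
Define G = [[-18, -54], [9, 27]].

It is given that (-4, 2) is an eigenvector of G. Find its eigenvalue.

9

Compute Gv: G·(-4, 2) = (-36, 18).
Since Gv = λv, compare component 1: -36 = λ·-4, so λ = 9.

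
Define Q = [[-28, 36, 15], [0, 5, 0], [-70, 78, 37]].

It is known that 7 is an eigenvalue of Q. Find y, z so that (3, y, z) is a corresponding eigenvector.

0, 7

We need (Q - 7I)v = 0.
Q - 7I = [[-35, 36, 15], [0, -2, 0], [-70, 78, 30]].
Row 1: (-35)·3 + (36)·y + (15)·z = 0
Row 2: (0)·3 + (-2)·y + (0)·z = 0
Row 3: (-70)·3 + (78)·y + (30)·z = 0
Solving gives y = 0, z = 7.
Check: Q·(3, 0, 7) = (21, 0, 49) = 7·(3, 0, 7).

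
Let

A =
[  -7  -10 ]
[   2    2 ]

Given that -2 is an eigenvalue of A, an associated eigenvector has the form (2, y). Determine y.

-1

We need (A + 2I)v = 0.
A + 2I = [[-5, -10], [2, 4]].
Row 1: (-5)·2 + (-10)·y = 0
Row 2: (2)·2 + (4)·y = 0
Solving gives y = -1.
Check: A·(2, -1) = (-4, 2) = -2·(2, -1).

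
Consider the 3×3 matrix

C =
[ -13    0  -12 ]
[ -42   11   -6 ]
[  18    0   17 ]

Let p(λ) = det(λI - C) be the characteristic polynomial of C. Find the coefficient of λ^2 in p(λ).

The coefficient of λ^2 of det(λI - C) is −trace(C).
trace(C) = (-13) + (11) + (17) = 15, so the coefficient is -15.

-15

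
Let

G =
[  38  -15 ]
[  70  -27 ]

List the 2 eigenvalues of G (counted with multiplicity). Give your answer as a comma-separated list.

det(G - λI) = (38 - λ)(-27 - λ) - (-15)·(70) = λ^2 - 11λ + 24.
This factors as (λ - 3)·(λ - 8) = 0.
Eigenvalues: 3, 8.

3, 8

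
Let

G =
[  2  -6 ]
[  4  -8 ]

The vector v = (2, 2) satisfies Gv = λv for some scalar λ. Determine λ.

-4

Compute Gv: G·(2, 2) = (-8, -8).
Since Gv = λv, compare component 1: -8 = λ·2, so λ = -4.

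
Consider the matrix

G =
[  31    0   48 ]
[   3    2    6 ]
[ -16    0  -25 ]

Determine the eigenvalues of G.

-1, 2, 7

Compute the characteristic polynomial p(r) = det(rI - G).
Expanding along the first row, p(r) = r^3 - 8r^2 + 5r + 14.
Rational-root test: r = -1 gives p(-1) = 0.
Factor out (r + 1): p(r) = (r + 1)·(r^2 - 9r + 14).
The quadratic factors as (r - 2)·(r - 7).
Eigenvalues: -1, 2, 7.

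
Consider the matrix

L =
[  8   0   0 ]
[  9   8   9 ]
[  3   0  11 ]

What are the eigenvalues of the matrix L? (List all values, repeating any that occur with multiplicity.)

Compute the characteristic polynomial p(lambda) = det(lambda·I - L).
Expanding the 3×3 determinant: p(lambda) = lambda^3 - 27·lambda^2 + 240·lambda - 704.
Since p(8) = 0, lambda = 8 is a root.
Factor out (lambda - 8): p(lambda) = (lambda - 8)·(lambda^2 - 19·lambda + 88).
The quadratic factors as (lambda - 8)·(lambda - 11).
Eigenvalues: 8, 8, 11.

8, 8, 11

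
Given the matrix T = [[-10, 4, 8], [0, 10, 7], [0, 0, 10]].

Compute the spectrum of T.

-10, 10, 10

T is upper triangular, so its eigenvalues are the diagonal entries.
Diagonal: -10, 10, 10.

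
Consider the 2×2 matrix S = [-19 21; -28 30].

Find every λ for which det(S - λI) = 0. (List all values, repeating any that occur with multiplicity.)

2, 9

det(S - sI) = (-19 - s)(30 - s) - (21)·(-28) = s^2 - 11s + 18.
This factors as (s - 2)·(s - 9) = 0.
Eigenvalues: 2, 9.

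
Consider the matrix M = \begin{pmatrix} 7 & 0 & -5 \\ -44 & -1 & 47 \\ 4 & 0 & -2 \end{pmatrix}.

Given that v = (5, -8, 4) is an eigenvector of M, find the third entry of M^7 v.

8748

First find the eigenvalue: Mv = (15, -24, 12) = 3·(5, -8, 4), so λ = 3.
Then M^7 v = λ^7·v = 3^7·(5, -8, 4) = 2187·(5, -8, 4) = (10935, -17496, 8748).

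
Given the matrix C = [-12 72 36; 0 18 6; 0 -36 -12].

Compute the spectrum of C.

-12, 0, 6

The characteristic polynomial is p(s) = det(sI - C).
Expanding the 3×3 determinant: p(s) = s^3 + 6s^2 - 72s.
Try s = 6: p(6) = 0, so 6 is a root.
Factor out (s - 6): p(s) = (s - 6)·(s^2 + 12s).
The quadratic factors as (s + 12)·s.
Eigenvalues: -12, 0, 6.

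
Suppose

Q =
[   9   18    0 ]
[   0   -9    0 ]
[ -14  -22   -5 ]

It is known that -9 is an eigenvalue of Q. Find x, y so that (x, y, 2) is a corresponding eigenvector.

We need (Q + 9I)v = 0.
Q + 9I = [[18, 18, 0], [0, 0, 0], [-14, -22, 4]].
Row 1: (18)·x + (18)·y + (0)·2 = 0
Row 2: (0)·x + (0)·y + (0)·2 = 0
Row 3: (-14)·x + (-22)·y + (4)·2 = 0
Solving gives x = -1, y = 1.
Check: Q·(-1, 1, 2) = (9, -9, -18) = -9·(-1, 1, 2).

-1, 1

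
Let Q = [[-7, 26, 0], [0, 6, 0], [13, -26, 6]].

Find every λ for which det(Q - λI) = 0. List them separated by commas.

-7, 6, 6

Compute the characteristic polynomial p(s) = det(sI - Q).
Cofactor expansion gives p(s) = s^3 - 5s^2 - 48s + 252.
Rational-root test: s = 6 gives p(6) = 0.
Factor out (s - 6): p(s) = (s - 6)·(s^2 + s - 42).
The quadratic factors as (s + 7)·(s - 6).
Eigenvalues: -7, 6, 6.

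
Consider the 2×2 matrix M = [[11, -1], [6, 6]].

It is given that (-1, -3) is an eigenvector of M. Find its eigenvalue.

8

Compute Mv: M·(-1, -3) = (-8, -24).
Since Mv = λv, compare component 1: -8 = λ·-1, so λ = 8.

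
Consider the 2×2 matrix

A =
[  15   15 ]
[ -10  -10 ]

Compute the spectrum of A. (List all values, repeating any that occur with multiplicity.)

det(A - μI) = (15 - μ)(-10 - μ) - (15)·(-10) = μ^2 - 5μ.
This factors as μ·(μ - 5) = 0.
Eigenvalues: 0, 5.

0, 5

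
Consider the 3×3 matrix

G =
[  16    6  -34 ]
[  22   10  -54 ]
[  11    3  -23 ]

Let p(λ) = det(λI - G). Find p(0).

120

p(0) = det(0·I − G) = det(−G) = (−1)^3·det(G).
det(G) = -120, so p(0) = 120.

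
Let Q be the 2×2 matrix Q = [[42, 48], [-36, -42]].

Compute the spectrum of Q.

det(Q - lambda·I) = (42 - lambda)(-42 - lambda) - (48)·(-36) = lambda^2 - 36.
This factors as (lambda + 6)·(lambda - 6) = 0.
Eigenvalues: -6, 6.

-6, 6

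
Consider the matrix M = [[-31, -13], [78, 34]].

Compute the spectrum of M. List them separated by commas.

det(M - lambda·I) = (-31 - lambda)(34 - lambda) - (-13)·(78) = lambda^2 - 3·lambda - 40.
This factors as (lambda + 5)·(lambda - 8) = 0.
Eigenvalues: -5, 8.

-5, 8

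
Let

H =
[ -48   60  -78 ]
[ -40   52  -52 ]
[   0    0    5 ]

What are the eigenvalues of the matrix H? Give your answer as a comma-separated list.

-8, 5, 12

The characteristic polynomial is p(μ) = det(μI - H).
Expanding the 3×3 determinant: p(μ) = μ^3 - 9μ^2 - 76μ + 480.
Since p(12) = 0, μ = 12 is a root.
Factor out (μ - 12): p(μ) = (μ - 12)·(μ^2 + 3μ - 40).
The quadratic factors as (μ + 8)·(μ - 5).
Eigenvalues: -8, 5, 12.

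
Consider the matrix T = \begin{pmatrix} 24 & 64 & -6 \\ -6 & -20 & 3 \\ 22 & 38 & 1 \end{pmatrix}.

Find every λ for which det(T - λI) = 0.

Compute the characteristic polynomial p(r) = det(rI - T).
Expanding along the first row, p(r) = r^3 - 5r^2 - 74r - 120.
Since p(-2) = 0, r = -2 is a root.
Dividing by (r + 2) leaves r^2 - 7r - 60.
The quadratic factors as (r + 5)·(r - 12).
Eigenvalues: -5, -2, 12.

-5, -2, 12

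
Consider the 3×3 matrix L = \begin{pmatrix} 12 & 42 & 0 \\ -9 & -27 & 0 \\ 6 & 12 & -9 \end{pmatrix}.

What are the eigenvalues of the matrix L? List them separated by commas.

The characteristic polynomial is p(r) = det(rI - L).
Expanding along the first row, p(r) = r^3 + 24r^2 + 189r + 486.
Rational-root test: r = -6 gives p(-6) = 0.
Dividing by (r + 6) leaves r^2 + 18r + 81.
The quadratic factor is (r + 9)^2.
Eigenvalues: -9, -9, -6.

-9, -9, -6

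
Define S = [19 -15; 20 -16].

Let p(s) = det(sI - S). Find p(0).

p(0) = det(0·I − S) = det(−S) = (−1)^2·det(S).
det(S) = -4, so p(0) = -4.

-4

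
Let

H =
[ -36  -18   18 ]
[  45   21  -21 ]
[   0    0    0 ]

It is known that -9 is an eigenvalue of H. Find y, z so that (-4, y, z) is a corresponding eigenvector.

6, 0

We need (H + 9I)v = 0.
H + 9I = [[-27, -18, 18], [45, 30, -21], [0, 0, 9]].
Row 1: (-27)·-4 + (-18)·y + (18)·z = 0
Row 2: (45)·-4 + (30)·y + (-21)·z = 0
Row 3: (0)·-4 + (0)·y + (9)·z = 0
Solving gives y = 6, z = 0.
Check: H·(-4, 6, 0) = (36, -54, 0) = -9·(-4, 6, 0).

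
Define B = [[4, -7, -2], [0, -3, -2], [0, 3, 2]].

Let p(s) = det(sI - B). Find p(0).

p(0) = det(0·I − B) = det(−B) = (−1)^3·det(B).
det(B) = 0, so p(0) = 0.

0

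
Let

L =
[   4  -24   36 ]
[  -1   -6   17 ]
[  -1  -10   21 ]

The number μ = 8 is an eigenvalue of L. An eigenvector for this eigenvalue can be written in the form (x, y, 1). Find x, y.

3, 1

We need (L - 8I)v = 0.
L - 8I = [[-4, -24, 36], [-1, -14, 17], [-1, -10, 13]].
Row 1: (-4)·x + (-24)·y + (36)·1 = 0
Row 2: (-1)·x + (-14)·y + (17)·1 = 0
Row 3: (-1)·x + (-10)·y + (13)·1 = 0
Solving gives x = 3, y = 1.
Check: L·(3, 1, 1) = (24, 8, 8) = 8·(3, 1, 1).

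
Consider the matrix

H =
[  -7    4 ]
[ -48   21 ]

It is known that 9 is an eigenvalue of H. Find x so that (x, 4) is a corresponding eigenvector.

We need (H - 9I)v = 0.
H - 9I = [[-16, 4], [-48, 12]].
Row 1: (-16)·x + (4)·4 = 0
Row 2: (-48)·x + (12)·4 = 0
Solving gives x = 1.
Check: H·(1, 4) = (9, 36) = 9·(1, 4).

1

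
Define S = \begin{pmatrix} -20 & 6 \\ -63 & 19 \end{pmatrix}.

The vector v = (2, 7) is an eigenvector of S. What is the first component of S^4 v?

2

First find the eigenvalue: Sv = (2, 7) = 1·(2, 7), so λ = 1.
Then S^4 v = λ^4·v = 1^4·(2, 7) = 1·(2, 7) = (2, 7).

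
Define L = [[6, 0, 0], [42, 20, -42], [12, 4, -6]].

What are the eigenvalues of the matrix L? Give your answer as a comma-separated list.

6, 6, 8

Set up det(rI - L) = 0.
Expanding along the first row, p(r) = r^3 - 20r^2 + 132r - 288.
Try r = 6: p(6) = 0, so 6 is a root.
Factor out (r - 6): p(r) = (r - 6)·(r^2 - 14r + 48).
The quadratic factors as (r - 6)·(r - 8).
Eigenvalues: 6, 6, 8.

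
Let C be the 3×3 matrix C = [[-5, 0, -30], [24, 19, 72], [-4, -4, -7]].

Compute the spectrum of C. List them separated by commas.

-5, 5, 7

The characteristic polynomial is p(μ) = det(μI - C).
Expanding along the first row, p(μ) = μ^3 - 7μ^2 - 25μ + 175.
Since p(7) = 0, μ = 7 is a root.
Factor out (μ - 7): p(μ) = (μ - 7)·(μ^2 - 25).
The quadratic factors as (μ + 5)·(μ - 5).
Eigenvalues: -5, 5, 7.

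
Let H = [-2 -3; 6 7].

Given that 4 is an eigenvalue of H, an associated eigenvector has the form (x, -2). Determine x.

We need (H - 4I)v = 0.
H - 4I = [[-6, -3], [6, 3]].
Row 1: (-6)·x + (-3)·-2 = 0
Row 2: (6)·x + (3)·-2 = 0
Solving gives x = 1.
Check: H·(1, -2) = (4, -8) = 4·(1, -2).

1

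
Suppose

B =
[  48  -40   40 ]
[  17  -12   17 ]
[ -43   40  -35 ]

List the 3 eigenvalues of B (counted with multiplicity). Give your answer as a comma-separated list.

-12, 5, 8

Set up det(lambda·I - B) = 0.
Expanding along the first row, p(lambda) = lambda^3 - lambda^2 - 116·lambda + 480.
Rational-root test: lambda = -12 gives p(-12) = 0.
Factor out (lambda + 12): p(lambda) = (lambda + 12)·(lambda^2 - 13·lambda + 40).
The quadratic factors as (lambda - 5)·(lambda - 8).
Eigenvalues: -12, 5, 8.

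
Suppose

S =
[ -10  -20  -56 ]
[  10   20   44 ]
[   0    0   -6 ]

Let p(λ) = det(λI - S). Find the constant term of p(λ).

p(λ) = λ^3 - 4λ^2 - 60λ.
The constant term is 0.

0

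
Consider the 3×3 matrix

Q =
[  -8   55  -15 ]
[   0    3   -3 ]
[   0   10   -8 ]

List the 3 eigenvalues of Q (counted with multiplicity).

Set up det(rI - Q) = 0.
Cofactor expansion gives p(r) = r^3 + 13r^2 + 46r + 48.
Try r = -2: p(-2) = 0, so -2 is a root.
Factor out (r + 2): p(r) = (r + 2)·(r^2 + 11r + 24).
The quadratic factors as (r + 8)·(r + 3).
Eigenvalues: -8, -3, -2.

-8, -3, -2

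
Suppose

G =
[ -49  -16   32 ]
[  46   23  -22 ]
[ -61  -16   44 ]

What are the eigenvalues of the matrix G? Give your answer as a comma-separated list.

-1, 7, 12

Set up det(μI - G) = 0.
Cofactor expansion gives p(μ) = μ^3 - 18μ^2 + 65μ + 84.
Try μ = 7: p(7) = 0, so 7 is a root.
Factor out (μ - 7): p(μ) = (μ - 7)·(μ^2 - 11μ - 12).
The quadratic factors as (μ + 1)·(μ - 12).
Eigenvalues: -1, 7, 12.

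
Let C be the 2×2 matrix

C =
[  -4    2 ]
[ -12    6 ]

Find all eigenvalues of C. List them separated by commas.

0, 2

det(C - tI) = (-4 - t)(6 - t) - (2)·(-12) = t^2 - 2t.
This factors as t·(t - 2) = 0.
Eigenvalues: 0, 2.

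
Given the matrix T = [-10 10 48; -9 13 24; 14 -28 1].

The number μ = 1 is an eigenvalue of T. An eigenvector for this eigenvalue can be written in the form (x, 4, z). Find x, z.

8, 1

We need (T - 1I)v = 0.
T - 1I = [[-11, 10, 48], [-9, 12, 24], [14, -28, 0]].
Row 1: (-11)·x + (10)·4 + (48)·z = 0
Row 2: (-9)·x + (12)·4 + (24)·z = 0
Row 3: (14)·x + (-28)·4 + (0)·z = 0
Solving gives x = 8, z = 1.
Check: T·(8, 4, 1) = (8, 4, 1) = 1·(8, 4, 1).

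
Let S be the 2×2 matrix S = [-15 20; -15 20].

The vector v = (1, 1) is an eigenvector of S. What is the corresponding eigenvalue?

5

Compute Sv: S·(1, 1) = (5, 5).
Since Sv = λv, compare component 1: 5 = λ·1, so λ = 5.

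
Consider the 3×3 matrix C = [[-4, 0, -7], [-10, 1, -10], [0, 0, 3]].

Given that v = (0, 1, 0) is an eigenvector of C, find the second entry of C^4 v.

1

First find the eigenvalue: Cv = (0, 1, 0) = 1·(0, 1, 0), so λ = 1.
Then C^4 v = λ^4·v = 1^4·(0, 1, 0) = 1·(0, 1, 0) = (0, 1, 0).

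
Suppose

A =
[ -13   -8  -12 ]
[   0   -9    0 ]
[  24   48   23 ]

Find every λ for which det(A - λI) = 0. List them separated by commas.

-9, -1, 11

Set up det(rI - A) = 0.
Expanding the 3×3 determinant: p(r) = r^3 - r^2 - 101r - 99.
Since p(-1) = 0, r = -1 is a root.
Dividing by (r + 1) leaves r^2 - 2r - 99.
The quadratic factors as (r + 9)·(r - 11).
Eigenvalues: -9, -1, 11.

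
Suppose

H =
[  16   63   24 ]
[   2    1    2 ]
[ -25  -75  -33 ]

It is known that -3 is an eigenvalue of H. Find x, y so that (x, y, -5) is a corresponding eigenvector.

We need (H + 3I)v = 0.
H + 3I = [[19, 63, 24], [2, 4, 2], [-25, -75, -30]].
Row 1: (19)·x + (63)·y + (24)·-5 = 0
Row 2: (2)·x + (4)·y + (2)·-5 = 0
Row 3: (-25)·x + (-75)·y + (-30)·-5 = 0
Solving gives x = 3, y = 1.
Check: H·(3, 1, -5) = (-9, -3, 15) = -3·(3, 1, -5).

3, 1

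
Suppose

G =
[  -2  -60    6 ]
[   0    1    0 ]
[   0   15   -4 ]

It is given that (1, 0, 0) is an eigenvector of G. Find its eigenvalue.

-2

Compute Gv: G·(1, 0, 0) = (-2, 0, 0).
Since Gv = λv, compare component 1: -2 = λ·1, so λ = -2.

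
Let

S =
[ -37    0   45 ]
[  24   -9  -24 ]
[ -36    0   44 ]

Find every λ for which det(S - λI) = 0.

-9, -1, 8

Set up det(λI - S) = 0.
Expanding along the first row, p(λ) = λ^3 + 2λ^2 - 71λ - 72.
Try λ = 8: p(8) = 0, so 8 is a root.
Factor out (λ - 8): p(λ) = (λ - 8)·(λ^2 + 10λ + 9).
The quadratic factors as (λ + 9)·(λ + 1).
Eigenvalues: -9, -1, 8.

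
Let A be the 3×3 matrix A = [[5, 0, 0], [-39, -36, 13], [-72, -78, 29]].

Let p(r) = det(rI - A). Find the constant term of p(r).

150

p(r) = r^3 + 2r^2 - 65r + 150.
The constant term is 150.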